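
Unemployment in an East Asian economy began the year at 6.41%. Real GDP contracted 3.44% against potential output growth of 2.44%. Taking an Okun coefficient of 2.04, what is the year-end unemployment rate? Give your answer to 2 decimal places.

Growth-rate Okun's law: g_Y = g_Y* - β × Δu, so Δu = (g_Y* - g_Y)/β.
Δu = (2.44 + 3.44)/2.04 = 5.88/2.04 = 2.88 percentage points.
Year-end unemployment = 6.41 + 2.88 = 9.29%.

9.29%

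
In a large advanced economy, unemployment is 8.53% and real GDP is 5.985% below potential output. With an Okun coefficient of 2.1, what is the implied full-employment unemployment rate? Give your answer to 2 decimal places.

5.68%

From Okun's law, u - u* = -(output gap)/β = -(-5.985)/2.1 = 2.85 points.
So u* = 8.53 - 2.85 = 5.68%.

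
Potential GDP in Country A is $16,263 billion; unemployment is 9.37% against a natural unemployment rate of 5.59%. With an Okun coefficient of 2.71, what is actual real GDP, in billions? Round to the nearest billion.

$14,597 billion

Unemployment gap = 9.37 - 5.59 = 3.78 points, so the output gap is -2.71 × 3.78 = -10.2438%.
Actual GDP = 16263 × (1 - 10.2438/100) = 16263 × 0.897562 ≈ 14597 billion.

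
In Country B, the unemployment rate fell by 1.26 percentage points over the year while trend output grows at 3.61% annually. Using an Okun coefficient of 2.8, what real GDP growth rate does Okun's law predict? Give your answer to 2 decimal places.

Growth-rate Okun's law: g_Y = g_Y* - β × Δu.
g_Y = 3.61 - 2.8 × (-1.26) = 3.61 + 3.528 = 7.138%, i.e. 7.14% to 2 d.p.

7.14%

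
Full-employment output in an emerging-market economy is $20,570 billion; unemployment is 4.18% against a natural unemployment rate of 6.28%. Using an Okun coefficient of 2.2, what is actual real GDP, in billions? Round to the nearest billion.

Unemployment gap = 4.18 - 6.28 = -2.1 points, so the output gap is -2.2 × (-2.1) = 4.62%.
Actual GDP = 20570 × (1 + 4.62/100) = 20570 × 1.0462 ≈ 21520 billion.

$21,520 billion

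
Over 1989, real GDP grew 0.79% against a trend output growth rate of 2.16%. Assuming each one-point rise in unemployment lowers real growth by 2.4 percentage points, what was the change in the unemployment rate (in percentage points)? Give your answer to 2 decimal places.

0.57 percentage points

Growth-rate Okun's law: g_Y = g_Y* - β × Δu, so Δu = (g_Y* - g_Y)/β.
Δu = (2.16 - 0.79)/2.4 = 1.37/2.4 = 0.57 percentage points.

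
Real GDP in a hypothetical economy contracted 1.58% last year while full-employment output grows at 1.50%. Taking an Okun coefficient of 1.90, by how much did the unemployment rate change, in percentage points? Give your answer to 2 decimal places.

1.62 percentage points

Growth-rate Okun's law: g_Y = g_Y* - β × Δu, so Δu = (g_Y* - g_Y)/β.
Δu = (1.5 + 1.58)/1.90 = 3.08/1.90 = 1.62 percentage points.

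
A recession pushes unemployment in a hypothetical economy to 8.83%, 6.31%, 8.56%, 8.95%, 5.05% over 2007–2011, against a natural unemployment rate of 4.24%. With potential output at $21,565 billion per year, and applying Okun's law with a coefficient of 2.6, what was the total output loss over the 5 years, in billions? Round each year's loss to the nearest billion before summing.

$9,252 billion

Year 2007: gap = -2.6 × (8.83 - 4.24) = -11.934%, loss ≈ 21565 × 11.934/100 ≈ 2574.
Year 2008: gap = -2.6 × (6.31 - 4.24) = -5.382%, loss ≈ 21565 × 5.382/100 ≈ 1161.
Year 2009: gap = -2.6 × (8.56 - 4.24) = -11.232%, loss ≈ 21565 × 11.232/100 ≈ 2422.
Year 2010: gap = -2.6 × (8.95 - 4.24) = -12.246%, loss ≈ 21565 × 12.246/100 ≈ 2641.
Year 2011: gap = -2.6 × (5.05 - 4.24) = -2.106%, loss ≈ 21565 × 2.106/100 ≈ 454.
Total lost output = 2574 + 1161 + 2422 + 2641 + 454 = 9252 billion.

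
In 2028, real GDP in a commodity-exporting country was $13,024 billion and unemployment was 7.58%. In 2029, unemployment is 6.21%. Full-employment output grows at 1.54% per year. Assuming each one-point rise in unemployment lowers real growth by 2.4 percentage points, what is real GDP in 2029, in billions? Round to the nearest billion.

$13,653 billion

Δu = 6.21 - 7.58 = -1.37 points.
Okun's law (growth form): g_Y = g_Y* - β × Δu = 1.54 - 2.4 × (-1.37) = 1.54 + 3.288 = 4.828%.
Real GDP in the next year = 13024 × (1 + 4.828/100) = 13024 × 1.04828 ≈ 13653 billion.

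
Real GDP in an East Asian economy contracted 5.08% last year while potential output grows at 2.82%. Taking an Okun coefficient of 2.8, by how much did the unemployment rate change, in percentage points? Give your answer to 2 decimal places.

Growth-rate Okun's law: g_Y = g_Y* - β × Δu, so Δu = (g_Y* - g_Y)/β.
Δu = (2.82 + 5.08)/2.8 = 7.9/2.8 = 2.82 percentage points.

2.82 percentage points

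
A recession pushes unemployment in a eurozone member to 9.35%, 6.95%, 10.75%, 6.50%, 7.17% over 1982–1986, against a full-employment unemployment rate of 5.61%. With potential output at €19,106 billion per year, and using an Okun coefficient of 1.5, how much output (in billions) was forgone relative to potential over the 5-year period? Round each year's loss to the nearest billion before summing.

Year 1982: gap = -1.5 × (9.35 - 5.61) = -5.61%, loss ≈ 19106 × 5.61/100 ≈ 1072.
Year 1983: gap = -1.5 × (6.95 - 5.61) = -2.01%, loss ≈ 19106 × 2.01/100 ≈ 384.
Year 1984: gap = -1.5 × (10.75 - 5.61) = -7.71%, loss ≈ 19106 × 7.71/100 ≈ 1473.
Year 1985: gap = -1.5 × (6.5 - 5.61) = -1.335%, loss ≈ 19106 × 1.335/100 ≈ 255.
Year 1986: gap = -1.5 × (7.17 - 5.61) = -2.34%, loss ≈ 19106 × 2.34/100 ≈ 447.
Total lost output = 1072 + 384 + 1473 + 255 + 447 = 3631 billion.

€3,631 billion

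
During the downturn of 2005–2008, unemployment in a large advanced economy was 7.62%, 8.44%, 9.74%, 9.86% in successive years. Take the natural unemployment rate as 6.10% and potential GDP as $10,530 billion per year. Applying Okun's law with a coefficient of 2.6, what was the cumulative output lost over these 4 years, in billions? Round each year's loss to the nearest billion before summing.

Year 2005: gap = -2.6 × (7.62 - 6.1) = -3.952%, loss ≈ 10530 × 3.952/100 ≈ 416.
Year 2006: gap = -2.6 × (8.44 - 6.1) = -6.084%, loss ≈ 10530 × 6.084/100 ≈ 641.
Year 2007: gap = -2.6 × (9.74 - 6.1) = -9.464%, loss ≈ 10530 × 9.464/100 ≈ 997.
Year 2008: gap = -2.6 × (9.86 - 6.1) = -9.776%, loss ≈ 10530 × 9.776/100 ≈ 1029.
Total lost output = 416 + 641 + 997 + 1029 = 3083 billion.

$3,083 billion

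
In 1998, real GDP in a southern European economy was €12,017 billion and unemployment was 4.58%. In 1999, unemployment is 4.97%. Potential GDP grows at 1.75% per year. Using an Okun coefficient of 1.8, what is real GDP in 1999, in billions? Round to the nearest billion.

€12,143 billion

Δu = 4.97 - 4.58 = 0.39 points.
Okun's law (growth form): g_Y = g_Y* - β × Δu = 1.75 - 1.8 × (0.39) = 1.75 - 0.702 = 1.048%.
Real GDP in the next year = 12017 × (1 + 1.048/100) = 12017 × 1.01048 ≈ 12143 billion.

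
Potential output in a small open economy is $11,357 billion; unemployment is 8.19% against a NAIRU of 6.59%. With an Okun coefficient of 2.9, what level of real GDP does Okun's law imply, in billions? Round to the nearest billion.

$10,830 billion

Unemployment gap = 8.19 - 6.59 = 1.6 points, so the output gap is -2.9 × 1.6 = -4.64%.
Actual GDP = 11357 × (1 - 4.64/100) = 11357 × 0.9536 ≈ 10830 billion.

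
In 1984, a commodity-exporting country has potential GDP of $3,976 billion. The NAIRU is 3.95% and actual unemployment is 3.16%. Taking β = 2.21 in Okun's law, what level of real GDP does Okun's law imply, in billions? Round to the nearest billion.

$4,045 billion

Unemployment gap = 3.16 - 3.95 = -0.79 points, so the output gap is -2.21 × (-0.79) = 1.7459%.
Actual GDP = 3976 × (1 + 1.7459/100) = 3976 × 1.017459 ≈ 4045 billion.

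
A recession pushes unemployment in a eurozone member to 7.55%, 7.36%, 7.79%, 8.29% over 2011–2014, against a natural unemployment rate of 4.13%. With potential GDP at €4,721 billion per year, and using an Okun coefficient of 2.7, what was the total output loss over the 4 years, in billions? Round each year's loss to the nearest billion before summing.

€1,845 billion

Year 2011: gap = -2.7 × (7.55 - 4.13) = -9.234%, loss ≈ 4721 × 9.234/100 ≈ 436.
Year 2012: gap = -2.7 × (7.36 - 4.13) = -8.721%, loss ≈ 4721 × 8.721/100 ≈ 412.
Year 2013: gap = -2.7 × (7.79 - 4.13) = -9.882%, loss ≈ 4721 × 9.882/100 ≈ 467.
Year 2014: gap = -2.7 × (8.29 - 4.13) = -11.232%, loss ≈ 4721 × 11.232/100 ≈ 530.
Total lost output = 436 + 412 + 467 + 530 = 1845 billion.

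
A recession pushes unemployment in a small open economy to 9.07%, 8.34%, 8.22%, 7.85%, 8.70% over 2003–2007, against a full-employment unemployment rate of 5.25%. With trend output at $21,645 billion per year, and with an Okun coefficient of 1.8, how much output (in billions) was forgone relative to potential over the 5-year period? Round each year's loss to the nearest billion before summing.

$6,206 billion

Year 2003: gap = -1.8 × (9.07 - 5.25) = -6.876%, loss ≈ 21645 × 6.876/100 ≈ 1488.
Year 2004: gap = -1.8 × (8.34 - 5.25) = -5.562%, loss ≈ 21645 × 5.562/100 ≈ 1204.
Year 2005: gap = -1.8 × (8.22 - 5.25) = -5.346%, loss ≈ 21645 × 5.346/100 ≈ 1157.
Year 2006: gap = -1.8 × (7.85 - 5.25) = -4.68%, loss ≈ 21645 × 4.68/100 ≈ 1013.
Year 2007: gap = -1.8 × (8.7 - 5.25) = -6.21%, loss ≈ 21645 × 6.21/100 ≈ 1344.
Total lost output = 1488 + 1204 + 1157 + 1013 + 1344 = 6206 billion.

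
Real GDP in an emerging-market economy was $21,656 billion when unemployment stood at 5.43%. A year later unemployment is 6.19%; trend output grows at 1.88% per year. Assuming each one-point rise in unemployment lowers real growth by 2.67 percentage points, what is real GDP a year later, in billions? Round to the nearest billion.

Δu = 6.19 - 5.43 = 0.76 points.
Okun's law (growth form): g_Y = g_Y* - β × Δu = 1.88 - 2.67 × (0.76) = 1.88 - 2.0292 = -0.1492%.
Real GDP in the next year = 21656 × (1 - 0.1492/100) = 21656 × 0.998508 ≈ 21624 billion.

$21,624 billion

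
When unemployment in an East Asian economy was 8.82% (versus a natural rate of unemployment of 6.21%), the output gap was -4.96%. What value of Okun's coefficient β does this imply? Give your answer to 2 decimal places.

β ≈ 1.90

Okun's law: output gap = -β × (u - u*).
-4.96 = -β × (8.82 - 6.21) = -β × 2.61, so β = 4.96/2.61 = 1.90.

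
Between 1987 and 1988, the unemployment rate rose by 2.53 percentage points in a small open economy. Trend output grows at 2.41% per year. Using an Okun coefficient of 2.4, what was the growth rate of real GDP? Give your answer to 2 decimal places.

-3.66%

Growth-rate Okun's law: g_Y = g_Y* - β × Δu.
g_Y = 2.41 - 2.4 × (2.53) = 2.41 - 6.072 = -3.662%, i.e. -3.66% to 2 d.p.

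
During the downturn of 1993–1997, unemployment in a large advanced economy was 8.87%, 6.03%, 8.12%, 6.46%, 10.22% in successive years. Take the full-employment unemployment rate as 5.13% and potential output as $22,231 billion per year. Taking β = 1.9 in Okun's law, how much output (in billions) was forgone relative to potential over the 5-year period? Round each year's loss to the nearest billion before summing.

Year 1993: gap = -1.9 × (8.87 - 5.13) = -7.106%, loss ≈ 22231 × 7.106/100 ≈ 1580.
Year 1994: gap = -1.9 × (6.03 - 5.13) = -1.71%, loss ≈ 22231 × 1.71/100 ≈ 380.
Year 1995: gap = -1.9 × (8.12 - 5.13) = -5.681%, loss ≈ 22231 × 5.681/100 ≈ 1263.
Year 1996: gap = -1.9 × (6.46 - 5.13) = -2.527%, loss ≈ 22231 × 2.527/100 ≈ 562.
Year 1997: gap = -1.9 × (10.22 - 5.13) = -9.671%, loss ≈ 22231 × 9.671/100 ≈ 2150.
Total lost output = 1580 + 380 + 1263 + 562 + 2150 = 5935 billion.

$5,935 billion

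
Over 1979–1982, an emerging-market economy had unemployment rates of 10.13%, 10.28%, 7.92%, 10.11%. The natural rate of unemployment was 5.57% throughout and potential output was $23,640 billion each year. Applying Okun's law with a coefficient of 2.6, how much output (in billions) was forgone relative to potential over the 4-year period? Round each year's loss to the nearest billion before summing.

$9,932 billion

Year 1979: gap = -2.6 × (10.13 - 5.57) = -11.856%, loss ≈ 23640 × 11.856/100 ≈ 2803.
Year 1980: gap = -2.6 × (10.28 - 5.57) = -12.246%, loss ≈ 23640 × 12.246/100 ≈ 2895.
Year 1981: gap = -2.6 × (7.92 - 5.57) = -6.11%, loss ≈ 23640 × 6.11/100 ≈ 1444.
Year 1982: gap = -2.6 × (10.11 - 5.57) = -11.804%, loss ≈ 23640 × 11.804/100 ≈ 2790.
Total lost output = 2803 + 2895 + 1444 + 2790 = 9932 billion.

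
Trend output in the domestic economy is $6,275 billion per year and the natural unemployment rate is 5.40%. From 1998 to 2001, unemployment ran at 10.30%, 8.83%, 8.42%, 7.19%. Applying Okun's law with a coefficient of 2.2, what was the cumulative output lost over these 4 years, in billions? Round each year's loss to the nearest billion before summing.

Year 1998: gap = -2.2 × (10.3 - 5.4) = -10.78%, loss ≈ 6275 × 10.78/100 ≈ 676.
Year 1999: gap = -2.2 × (8.83 - 5.4) = -7.546%, loss ≈ 6275 × 7.546/100 ≈ 474.
Year 2000: gap = -2.2 × (8.42 - 5.4) = -6.644%, loss ≈ 6275 × 6.644/100 ≈ 417.
Year 2001: gap = -2.2 × (7.19 - 5.4) = -3.938%, loss ≈ 6275 × 3.938/100 ≈ 247.
Total lost output = 676 + 474 + 417 + 247 = 1814 billion.

$1,814 billion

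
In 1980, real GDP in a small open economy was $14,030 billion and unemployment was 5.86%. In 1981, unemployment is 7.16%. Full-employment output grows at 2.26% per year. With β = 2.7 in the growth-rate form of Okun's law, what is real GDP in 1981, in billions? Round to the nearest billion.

Δu = 7.16 - 5.86 = 1.3 points.
Okun's law (growth form): g_Y = g_Y* - β × Δu = 2.26 - 2.7 × (1.30) = 2.26 - 3.51 = -1.25%.
Real GDP in the next year = 14030 × (1 - 1.25/100) = 14030 × 0.9875 ≈ 13855 billion.

$13,855 billion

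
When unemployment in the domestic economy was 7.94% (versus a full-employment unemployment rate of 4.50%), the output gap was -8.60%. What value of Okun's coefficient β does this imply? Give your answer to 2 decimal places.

β ≈ 2.50

Okun's law: output gap = -β × (u - u*).
-8.60 = -β × (7.94 - 4.5) = -β × 3.44, so β = 8.6/3.44 = 2.50.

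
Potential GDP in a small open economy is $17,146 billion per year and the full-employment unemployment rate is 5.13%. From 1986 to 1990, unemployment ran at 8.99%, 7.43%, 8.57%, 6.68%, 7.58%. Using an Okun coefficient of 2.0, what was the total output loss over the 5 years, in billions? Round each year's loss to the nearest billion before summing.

Year 1986: gap = -2.0 × (8.99 - 5.13) = -7.72%, loss ≈ 17146 × 7.72/100 ≈ 1324.
Year 1987: gap = -2.0 × (7.43 - 5.13) = -4.6%, loss ≈ 17146 × 4.6/100 ≈ 789.
Year 1988: gap = -2.0 × (8.57 - 5.13) = -6.88%, loss ≈ 17146 × 6.88/100 ≈ 1180.
Year 1989: gap = -2.0 × (6.68 - 5.13) = -3.1%, loss ≈ 17146 × 3.1/100 ≈ 532.
Year 1990: gap = -2.0 × (7.58 - 5.13) = -4.9%, loss ≈ 17146 × 4.9/100 ≈ 840.
Total lost output = 1324 + 789 + 1180 + 532 + 840 = 4665 billion.

$4,665 billion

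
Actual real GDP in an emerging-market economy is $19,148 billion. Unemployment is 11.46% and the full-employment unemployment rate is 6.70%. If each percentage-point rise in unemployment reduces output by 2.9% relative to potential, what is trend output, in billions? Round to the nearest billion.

Unemployment gap = 11.46 - 6.7 = 4.76 points, so output gap = -2.9 × 4.76 = -13.804%.
Since Y = Y* × (1 + gap/100), Y* = 19148/0.86196 ≈ 22214 billion.

$22,214 billion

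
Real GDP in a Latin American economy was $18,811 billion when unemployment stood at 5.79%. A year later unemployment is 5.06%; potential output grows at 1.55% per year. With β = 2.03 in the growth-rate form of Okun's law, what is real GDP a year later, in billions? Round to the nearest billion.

$19,381 billion

Δu = 5.06 - 5.79 = -0.73 points.
Okun's law (growth form): g_Y = g_Y* - β × Δu = 1.55 - 2.03 × (-0.73) = 1.55 + 1.4819 = 3.0319%.
Real GDP in the next year = 18811 × (1 + 3.0319/100) = 18811 × 1.030319 ≈ 19381 billion.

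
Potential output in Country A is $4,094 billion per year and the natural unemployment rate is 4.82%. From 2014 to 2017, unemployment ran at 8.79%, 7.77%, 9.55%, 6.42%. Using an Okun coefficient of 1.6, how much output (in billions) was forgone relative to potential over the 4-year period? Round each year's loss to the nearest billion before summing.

Year 2014: gap = -1.6 × (8.79 - 4.82) = -6.352%, loss ≈ 4094 × 6.352/100 ≈ 260.
Year 2015: gap = -1.6 × (7.77 - 4.82) = -4.72%, loss ≈ 4094 × 4.72/100 ≈ 193.
Year 2016: gap = -1.6 × (9.55 - 4.82) = -7.568%, loss ≈ 4094 × 7.568/100 ≈ 310.
Year 2017: gap = -1.6 × (6.42 - 4.82) = -2.56%, loss ≈ 4094 × 2.56/100 ≈ 105.
Total lost output = 260 + 193 + 310 + 105 = 868 billion.

$868 billion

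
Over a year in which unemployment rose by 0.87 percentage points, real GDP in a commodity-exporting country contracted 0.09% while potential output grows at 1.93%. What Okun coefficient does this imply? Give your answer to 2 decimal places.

Growth form: g_Y = g_Y* - β × Δu, so β = (g_Y* - g_Y)/Δu.
β = (1.93 + 0.09)/0.87 = 2.02/0.87 = 2.32.

β ≈ 2.32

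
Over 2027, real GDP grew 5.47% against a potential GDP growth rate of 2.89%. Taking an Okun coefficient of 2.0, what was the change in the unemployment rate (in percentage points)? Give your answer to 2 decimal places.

Growth-rate Okun's law: g_Y = g_Y* - β × Δu, so Δu = (g_Y* - g_Y)/β.
Δu = (2.89 - 5.47)/2.0 = -2.58/2.0 = -1.29 percentage points.

-1.29 percentage points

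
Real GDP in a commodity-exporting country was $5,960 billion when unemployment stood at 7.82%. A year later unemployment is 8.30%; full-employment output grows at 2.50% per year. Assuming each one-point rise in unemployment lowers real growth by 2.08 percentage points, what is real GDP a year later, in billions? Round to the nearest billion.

Δu = 8.3 - 7.82 = 0.48 points.
Okun's law (growth form): g_Y = g_Y* - β × Δu = 2.50 - 2.08 × (0.48) = 2.5 - 0.9984 = 1.5016%.
Real GDP in the next year = 5960 × (1 + 1.5016/100) = 5960 × 1.015016 ≈ 6049 billion.

$6,049 billion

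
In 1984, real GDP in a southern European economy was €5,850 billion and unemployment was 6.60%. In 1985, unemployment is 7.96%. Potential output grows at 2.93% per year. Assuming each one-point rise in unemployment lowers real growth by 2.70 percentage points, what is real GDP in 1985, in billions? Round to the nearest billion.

€5,807 billion

Δu = 7.96 - 6.6 = 1.36 points.
Okun's law (growth form): g_Y = g_Y* - β × Δu = 2.93 - 2.70 × (1.36) = 2.93 - 3.672 = -0.742%.
Real GDP in the next year = 5850 × (1 - 0.742/100) = 5850 × 0.99258 ≈ 5807 billion.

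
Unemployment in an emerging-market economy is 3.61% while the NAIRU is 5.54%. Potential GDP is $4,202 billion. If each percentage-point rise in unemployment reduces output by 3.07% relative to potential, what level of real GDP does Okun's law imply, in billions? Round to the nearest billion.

Unemployment gap = 3.61 - 5.54 = -1.93 points, so the output gap is -3.07 × (-1.93) = 5.9251%.
Actual GDP = 4202 × (1 + 5.9251/100) = 4202 × 1.059251 ≈ 4451 billion.

$4,451 billion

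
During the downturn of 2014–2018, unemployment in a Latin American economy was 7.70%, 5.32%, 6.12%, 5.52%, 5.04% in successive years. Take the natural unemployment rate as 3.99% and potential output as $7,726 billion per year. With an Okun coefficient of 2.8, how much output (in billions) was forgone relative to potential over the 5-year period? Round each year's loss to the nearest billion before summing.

$2,110 billion

Year 2014: gap = -2.8 × (7.7 - 3.99) = -10.388%, loss ≈ 7726 × 10.388/100 ≈ 803.
Year 2015: gap = -2.8 × (5.32 - 3.99) = -3.724%, loss ≈ 7726 × 3.724/100 ≈ 288.
Year 2016: gap = -2.8 × (6.12 - 3.99) = -5.964%, loss ≈ 7726 × 5.964/100 ≈ 461.
Year 2017: gap = -2.8 × (5.52 - 3.99) = -4.284%, loss ≈ 7726 × 4.284/100 ≈ 331.
Year 2018: gap = -2.8 × (5.04 - 3.99) = -2.94%, loss ≈ 7726 × 2.94/100 ≈ 227.
Total lost output = 803 + 288 + 461 + 331 + 227 = 2110 billion.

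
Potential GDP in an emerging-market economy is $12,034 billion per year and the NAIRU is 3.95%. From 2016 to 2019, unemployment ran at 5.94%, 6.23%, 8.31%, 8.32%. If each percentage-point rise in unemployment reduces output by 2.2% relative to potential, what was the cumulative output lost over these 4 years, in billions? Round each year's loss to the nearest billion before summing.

$3,442 billion

Year 2016: gap = -2.2 × (5.94 - 3.95) = -4.378%, loss ≈ 12034 × 4.378/100 ≈ 527.
Year 2017: gap = -2.2 × (6.23 - 3.95) = -5.016%, loss ≈ 12034 × 5.016/100 ≈ 604.
Year 2018: gap = -2.2 × (8.31 - 3.95) = -9.592%, loss ≈ 12034 × 9.592/100 ≈ 1154.
Year 2019: gap = -2.2 × (8.32 - 3.95) = -9.614%, loss ≈ 12034 × 9.614/100 ≈ 1157.
Total lost output = 527 + 604 + 1154 + 1157 = 3442 billion.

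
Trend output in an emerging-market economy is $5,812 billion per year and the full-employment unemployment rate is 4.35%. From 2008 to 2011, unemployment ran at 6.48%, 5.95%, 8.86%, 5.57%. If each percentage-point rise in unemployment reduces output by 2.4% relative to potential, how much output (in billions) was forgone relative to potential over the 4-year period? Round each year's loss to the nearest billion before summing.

$1,319 billion

Year 2008: gap = -2.4 × (6.48 - 4.35) = -5.112%, loss ≈ 5812 × 5.112/100 ≈ 297.
Year 2009: gap = -2.4 × (5.95 - 4.35) = -3.84%, loss ≈ 5812 × 3.84/100 ≈ 223.
Year 2010: gap = -2.4 × (8.86 - 4.35) = -10.824%, loss ≈ 5812 × 10.824/100 ≈ 629.
Year 2011: gap = -2.4 × (5.57 - 4.35) = -2.928%, loss ≈ 5812 × 2.928/100 ≈ 170.
Total lost output = 297 + 223 + 629 + 170 = 1319 billion.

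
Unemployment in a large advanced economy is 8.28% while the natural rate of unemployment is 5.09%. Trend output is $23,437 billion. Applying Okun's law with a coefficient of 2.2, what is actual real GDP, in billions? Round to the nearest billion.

Unemployment gap = 8.28 - 5.09 = 3.19 points, so the output gap is -2.2 × 3.19 = -7.018%.
Actual GDP = 23437 × (1 - 7.018/100) = 23437 × 0.92982 ≈ 21792 billion.

$21,792 billion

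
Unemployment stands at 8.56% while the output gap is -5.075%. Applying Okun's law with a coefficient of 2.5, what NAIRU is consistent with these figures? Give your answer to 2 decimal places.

6.53%

From Okun's law, u - u* = -(output gap)/β = -(-5.075)/2.5 = 2.03 points.
So u* = 8.56 - 2.03 = 6.53%.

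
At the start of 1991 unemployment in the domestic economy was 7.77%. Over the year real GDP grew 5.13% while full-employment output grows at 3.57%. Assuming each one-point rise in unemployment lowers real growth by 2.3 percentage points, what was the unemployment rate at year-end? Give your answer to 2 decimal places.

7.09%

Growth-rate Okun's law: g_Y = g_Y* - β × Δu, so Δu = (g_Y* - g_Y)/β.
Δu = (3.57 - 5.13)/2.3 = -1.56/2.3 = -0.68 percentage points.
Year-end unemployment = 7.77 - 0.68 = 7.09%.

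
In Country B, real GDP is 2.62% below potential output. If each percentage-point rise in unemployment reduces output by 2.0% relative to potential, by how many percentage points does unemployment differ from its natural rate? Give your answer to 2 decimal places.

1.31 percentage points

Okun's law: output gap = -β × (u - u*), so u - u* = -(output gap)/β.
u - u* = -(-2.62)/2.0 = 1.31 percentage points.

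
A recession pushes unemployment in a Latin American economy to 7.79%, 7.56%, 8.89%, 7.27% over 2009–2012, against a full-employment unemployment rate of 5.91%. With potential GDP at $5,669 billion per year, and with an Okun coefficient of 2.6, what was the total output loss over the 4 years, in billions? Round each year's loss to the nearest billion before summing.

Year 2009: gap = -2.6 × (7.79 - 5.91) = -4.888%, loss ≈ 5669 × 4.888/100 ≈ 277.
Year 2010: gap = -2.6 × (7.56 - 5.91) = -4.29%, loss ≈ 5669 × 4.29/100 ≈ 243.
Year 2011: gap = -2.6 × (8.89 - 5.91) = -7.748%, loss ≈ 5669 × 7.748/100 ≈ 439.
Year 2012: gap = -2.6 × (7.27 - 5.91) = -3.536%, loss ≈ 5669 × 3.536/100 ≈ 200.
Total lost output = 277 + 243 + 439 + 200 = 1159 billion.

$1,159 billion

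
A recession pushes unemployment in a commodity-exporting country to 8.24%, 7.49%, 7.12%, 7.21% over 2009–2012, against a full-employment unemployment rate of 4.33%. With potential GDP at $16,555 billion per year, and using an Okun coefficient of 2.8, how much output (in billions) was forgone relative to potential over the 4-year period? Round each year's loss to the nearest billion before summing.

Year 2009: gap = -2.8 × (8.24 - 4.33) = -10.948%, loss ≈ 16555 × 10.948/100 ≈ 1812.
Year 2010: gap = -2.8 × (7.49 - 4.33) = -8.848%, loss ≈ 16555 × 8.848/100 ≈ 1465.
Year 2011: gap = -2.8 × (7.12 - 4.33) = -7.812%, loss ≈ 16555 × 7.812/100 ≈ 1293.
Year 2012: gap = -2.8 × (7.21 - 4.33) = -8.064%, loss ≈ 16555 × 8.064/100 ≈ 1335.
Total lost output = 1812 + 1465 + 1293 + 1335 = 5905 billion.

$5,905 billion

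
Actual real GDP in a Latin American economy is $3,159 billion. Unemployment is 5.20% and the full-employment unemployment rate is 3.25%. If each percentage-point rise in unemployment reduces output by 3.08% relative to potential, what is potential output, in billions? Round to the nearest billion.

$3,361 billion

Unemployment gap = 5.2 - 3.25 = 1.95 points, so output gap = -3.08 × 1.95 = -6.006%.
Since Y = Y* × (1 + gap/100), Y* = 3159/0.93994 ≈ 3361 billion.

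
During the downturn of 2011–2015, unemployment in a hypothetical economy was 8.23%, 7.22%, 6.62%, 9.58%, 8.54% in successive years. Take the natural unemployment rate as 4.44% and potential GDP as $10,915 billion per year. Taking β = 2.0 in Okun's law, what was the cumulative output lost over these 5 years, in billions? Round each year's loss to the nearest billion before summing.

Year 2011: gap = -2.0 × (8.23 - 4.44) = -7.58%, loss ≈ 10915 × 7.58/100 ≈ 827.
Year 2012: gap = -2.0 × (7.22 - 4.44) = -5.56%, loss ≈ 10915 × 5.56/100 ≈ 607.
Year 2013: gap = -2.0 × (6.62 - 4.44) = -4.36%, loss ≈ 10915 × 4.36/100 ≈ 476.
Year 2014: gap = -2.0 × (9.58 - 4.44) = -10.28%, loss ≈ 10915 × 10.28/100 ≈ 1122.
Year 2015: gap = -2.0 × (8.54 - 4.44) = -8.2%, loss ≈ 10915 × 8.2/100 ≈ 895.
Total lost output = 827 + 607 + 476 + 1122 + 895 = 3927 billion.

$3,927 billion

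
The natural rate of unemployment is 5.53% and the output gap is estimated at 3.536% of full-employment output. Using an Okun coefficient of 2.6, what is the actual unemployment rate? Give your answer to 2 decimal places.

From Okun's law, u - u* = -(output gap)/β = -(3.536)/2.6 = -1.36 points.
So u = 5.53 - 1.36 = 4.17%.

4.17%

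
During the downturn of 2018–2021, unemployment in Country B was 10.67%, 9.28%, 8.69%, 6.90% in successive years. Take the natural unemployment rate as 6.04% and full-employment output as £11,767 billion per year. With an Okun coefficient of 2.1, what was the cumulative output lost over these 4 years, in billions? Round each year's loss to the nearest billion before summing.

Year 2018: gap = -2.1 × (10.67 - 6.04) = -9.723%, loss ≈ 11767 × 9.723/100 ≈ 1144.
Year 2019: gap = -2.1 × (9.28 - 6.04) = -6.804%, loss ≈ 11767 × 6.804/100 ≈ 801.
Year 2020: gap = -2.1 × (8.69 - 6.04) = -5.565%, loss ≈ 11767 × 5.565/100 ≈ 655.
Year 2021: gap = -2.1 × (6.9 - 6.04) = -1.806%, loss ≈ 11767 × 1.806/100 ≈ 213.
Total lost output = 1144 + 801 + 655 + 213 = 2813 billion.

£2,813 billion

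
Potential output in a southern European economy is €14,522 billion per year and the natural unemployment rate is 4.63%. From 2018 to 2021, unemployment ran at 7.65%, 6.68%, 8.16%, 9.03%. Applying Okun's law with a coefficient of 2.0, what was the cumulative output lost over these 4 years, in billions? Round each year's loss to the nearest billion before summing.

€3,775 billion

Year 2018: gap = -2.0 × (7.65 - 4.63) = -6.04%, loss ≈ 14522 × 6.04/100 ≈ 877.
Year 2019: gap = -2.0 × (6.68 - 4.63) = -4.1%, loss ≈ 14522 × 4.1/100 ≈ 595.
Year 2020: gap = -2.0 × (8.16 - 4.63) = -7.06%, loss ≈ 14522 × 7.06/100 ≈ 1025.
Year 2021: gap = -2.0 × (9.03 - 4.63) = -8.8%, loss ≈ 14522 × 8.8/100 ≈ 1278.
Total lost output = 877 + 595 + 1025 + 1278 = 3775 billion.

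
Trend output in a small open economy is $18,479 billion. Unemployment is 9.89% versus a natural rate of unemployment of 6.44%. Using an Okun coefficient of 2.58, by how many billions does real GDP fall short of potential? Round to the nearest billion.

Output gap = -2.58 × (9.89 - 6.44) = -2.58 × 3.45 = -8.901%.
Actual GDP ≈ 18479 × 0.91099 ≈ 16834 billion, so the shortfall is 18479 - 16834 = 1645 billion.

$1,645 billion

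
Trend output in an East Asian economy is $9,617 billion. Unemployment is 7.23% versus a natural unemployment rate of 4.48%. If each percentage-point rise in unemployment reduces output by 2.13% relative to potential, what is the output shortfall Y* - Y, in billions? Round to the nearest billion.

$563 billion

Output gap = -2.13 × (7.23 - 4.48) = -2.13 × 2.75 = -5.8575%.
Actual GDP ≈ 9617 × 0.941425 ≈ 9054 billion, so the shortfall is 9617 - 9054 = 563 billion.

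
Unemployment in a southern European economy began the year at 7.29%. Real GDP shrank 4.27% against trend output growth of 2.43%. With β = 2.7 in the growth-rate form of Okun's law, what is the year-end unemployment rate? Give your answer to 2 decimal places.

Growth-rate Okun's law: g_Y = g_Y* - β × Δu, so Δu = (g_Y* - g_Y)/β.
Δu = (2.43 + 4.27)/2.7 = 6.7/2.7 = 2.48 percentage points.
Year-end unemployment = 7.29 + 2.48 = 9.77%.

9.77%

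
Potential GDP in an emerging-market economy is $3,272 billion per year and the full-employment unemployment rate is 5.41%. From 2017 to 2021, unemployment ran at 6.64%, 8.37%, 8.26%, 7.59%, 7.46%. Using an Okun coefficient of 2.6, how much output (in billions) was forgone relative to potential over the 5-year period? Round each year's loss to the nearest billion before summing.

Year 2017: gap = -2.6 × (6.64 - 5.41) = -3.198%, loss ≈ 3272 × 3.198/100 ≈ 105.
Year 2018: gap = -2.6 × (8.37 - 5.41) = -7.696%, loss ≈ 3272 × 7.696/100 ≈ 252.
Year 2019: gap = -2.6 × (8.26 - 5.41) = -7.41%, loss ≈ 3272 × 7.41/100 ≈ 242.
Year 2020: gap = -2.6 × (7.59 - 5.41) = -5.668%, loss ≈ 3272 × 5.668/100 ≈ 185.
Year 2021: gap = -2.6 × (7.46 - 5.41) = -5.33%, loss ≈ 3272 × 5.33/100 ≈ 174.
Total lost output = 105 + 252 + 242 + 185 + 174 = 958 billion.

$958 billion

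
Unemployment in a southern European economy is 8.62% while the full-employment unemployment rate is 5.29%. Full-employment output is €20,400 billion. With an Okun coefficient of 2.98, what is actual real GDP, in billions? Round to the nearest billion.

Unemployment gap = 8.62 - 5.29 = 3.33 points, so the output gap is -2.98 × 3.33 = -9.9234%.
Actual GDP = 20400 × (1 - 9.9234/100) = 20400 × 0.900766 ≈ 18376 billion.

€18,376 billion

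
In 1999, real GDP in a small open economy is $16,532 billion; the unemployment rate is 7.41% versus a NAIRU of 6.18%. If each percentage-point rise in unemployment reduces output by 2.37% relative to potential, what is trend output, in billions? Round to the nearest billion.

$17,028 billion

Unemployment gap = 7.41 - 6.18 = 1.23 points, so output gap = -2.37 × 1.23 = -2.9151%.
Since Y = Y* × (1 + gap/100), Y* = 16532/0.970849 ≈ 17028 billion.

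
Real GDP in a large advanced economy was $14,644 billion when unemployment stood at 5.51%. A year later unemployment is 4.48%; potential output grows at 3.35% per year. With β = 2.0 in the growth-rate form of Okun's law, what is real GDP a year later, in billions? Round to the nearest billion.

Δu = 4.48 - 5.51 = -1.03 points.
Okun's law (growth form): g_Y = g_Y* - β × Δu = 3.35 - 2.0 × (-1.03) = 3.35 + 2.06 = 5.41%.
Real GDP in the next year = 14644 × (1 + 5.41/100) = 14644 × 1.0541 ≈ 15436 billion.

$15,436 billion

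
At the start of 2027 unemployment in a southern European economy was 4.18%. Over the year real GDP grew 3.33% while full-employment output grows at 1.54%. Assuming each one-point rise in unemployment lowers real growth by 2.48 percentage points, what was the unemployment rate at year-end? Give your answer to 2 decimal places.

Growth-rate Okun's law: g_Y = g_Y* - β × Δu, so Δu = (g_Y* - g_Y)/β.
Δu = (1.54 - 3.33)/2.48 = -1.79/2.48 = -0.72 percentage points.
Year-end unemployment = 4.18 - 0.72 = 3.46%.

3.46%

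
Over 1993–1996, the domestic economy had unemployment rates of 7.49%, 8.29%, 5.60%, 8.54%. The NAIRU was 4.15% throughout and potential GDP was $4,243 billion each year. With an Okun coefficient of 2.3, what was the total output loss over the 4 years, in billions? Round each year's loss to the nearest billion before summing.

Year 1993: gap = -2.3 × (7.49 - 4.15) = -7.682%, loss ≈ 4243 × 7.682/100 ≈ 326.
Year 1994: gap = -2.3 × (8.29 - 4.15) = -9.522%, loss ≈ 4243 × 9.522/100 ≈ 404.
Year 1995: gap = -2.3 × (5.6 - 4.15) = -3.335%, loss ≈ 4243 × 3.335/100 ≈ 142.
Year 1996: gap = -2.3 × (8.54 - 4.15) = -10.097%, loss ≈ 4243 × 10.097/100 ≈ 428.
Total lost output = 326 + 404 + 142 + 428 = 1300 billion.

$1,300 billion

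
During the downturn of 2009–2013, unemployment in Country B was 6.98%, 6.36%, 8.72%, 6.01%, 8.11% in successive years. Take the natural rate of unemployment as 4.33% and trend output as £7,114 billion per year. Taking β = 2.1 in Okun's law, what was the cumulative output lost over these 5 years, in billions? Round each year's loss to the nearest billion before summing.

£2,171 billion

Year 2009: gap = -2.1 × (6.98 - 4.33) = -5.565%, loss ≈ 7114 × 5.565/100 ≈ 396.
Year 2010: gap = -2.1 × (6.36 - 4.33) = -4.263%, loss ≈ 7114 × 4.263/100 ≈ 303.
Year 2011: gap = -2.1 × (8.72 - 4.33) = -9.219%, loss ≈ 7114 × 9.219/100 ≈ 656.
Year 2012: gap = -2.1 × (6.01 - 4.33) = -3.528%, loss ≈ 7114 × 3.528/100 ≈ 251.
Year 2013: gap = -2.1 × (8.11 - 4.33) = -7.938%, loss ≈ 7114 × 7.938/100 ≈ 565.
Total lost output = 396 + 303 + 656 + 251 + 565 = 2171 billion.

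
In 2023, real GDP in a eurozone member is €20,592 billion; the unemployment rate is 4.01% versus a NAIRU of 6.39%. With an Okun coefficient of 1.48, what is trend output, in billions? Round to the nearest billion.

Unemployment gap = 4.01 - 6.39 = -2.38 points, so output gap = -1.48 × (-2.38) = 3.5224%.
Since Y = Y* × (1 + gap/100), Y* = 20592/1.035224 ≈ 19891 billion.

€19,891 billion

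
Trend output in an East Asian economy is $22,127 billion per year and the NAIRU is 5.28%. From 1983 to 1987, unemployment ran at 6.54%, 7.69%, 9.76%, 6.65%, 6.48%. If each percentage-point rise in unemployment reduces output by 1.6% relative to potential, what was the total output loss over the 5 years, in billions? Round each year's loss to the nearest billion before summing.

$3,795 billion

Year 1983: gap = -1.6 × (6.54 - 5.28) = -2.016%, loss ≈ 22127 × 2.016/100 ≈ 446.
Year 1984: gap = -1.6 × (7.69 - 5.28) = -3.856%, loss ≈ 22127 × 3.856/100 ≈ 853.
Year 1985: gap = -1.6 × (9.76 - 5.28) = -7.168%, loss ≈ 22127 × 7.168/100 ≈ 1586.
Year 1986: gap = -1.6 × (6.65 - 5.28) = -2.192%, loss ≈ 22127 × 2.192/100 ≈ 485.
Year 1987: gap = -1.6 × (6.48 - 5.28) = -1.92%, loss ≈ 22127 × 1.92/100 ≈ 425.
Total lost output = 446 + 853 + 1586 + 485 + 425 = 3795 billion.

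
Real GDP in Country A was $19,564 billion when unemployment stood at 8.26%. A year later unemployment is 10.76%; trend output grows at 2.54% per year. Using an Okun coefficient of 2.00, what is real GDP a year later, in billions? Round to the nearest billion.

$19,083 billion

Δu = 10.76 - 8.26 = 2.5 points.
Okun's law (growth form): g_Y = g_Y* - β × Δu = 2.54 - 2.00 × (2.50) = 2.54 - 5 = -2.46%.
Real GDP in the next year = 19564 × (1 - 2.46/100) = 19564 × 0.9754 ≈ 19083 billion.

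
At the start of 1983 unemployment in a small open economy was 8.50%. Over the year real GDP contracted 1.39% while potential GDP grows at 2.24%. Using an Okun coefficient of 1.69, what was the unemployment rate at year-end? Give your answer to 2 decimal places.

10.65%

Growth-rate Okun's law: g_Y = g_Y* - β × Δu, so Δu = (g_Y* - g_Y)/β.
Δu = (2.24 + 1.39)/1.69 = 3.63/1.69 = 2.15 percentage points.
Year-end unemployment = 8.5 + 2.15 = 10.65%.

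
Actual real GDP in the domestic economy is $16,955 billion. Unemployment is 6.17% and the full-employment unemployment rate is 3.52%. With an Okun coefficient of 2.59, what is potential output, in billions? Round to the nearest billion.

$18,204 billion

Unemployment gap = 6.17 - 3.52 = 2.65 points, so output gap = -2.59 × 2.65 = -6.8635%.
Since Y = Y* × (1 + gap/100), Y* = 16955/0.931365 ≈ 18204 billion.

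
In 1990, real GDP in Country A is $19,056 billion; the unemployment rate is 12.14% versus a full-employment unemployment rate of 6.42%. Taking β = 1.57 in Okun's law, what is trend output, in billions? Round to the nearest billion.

$20,936 billion

Unemployment gap = 12.14 - 6.42 = 5.72 points, so output gap = -1.57 × 5.72 = -8.9804%.
Since Y = Y* × (1 + gap/100), Y* = 19056/0.910196 ≈ 20936 billion.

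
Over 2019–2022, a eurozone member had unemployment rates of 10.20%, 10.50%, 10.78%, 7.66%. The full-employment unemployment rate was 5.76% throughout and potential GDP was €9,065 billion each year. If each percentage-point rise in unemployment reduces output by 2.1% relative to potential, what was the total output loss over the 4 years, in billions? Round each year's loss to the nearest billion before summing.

Year 2019: gap = -2.1 × (10.2 - 5.76) = -9.324%, loss ≈ 9065 × 9.324/100 ≈ 845.
Year 2020: gap = -2.1 × (10.5 - 5.76) = -9.954%, loss ≈ 9065 × 9.954/100 ≈ 902.
Year 2021: gap = -2.1 × (10.78 - 5.76) = -10.542%, loss ≈ 9065 × 10.542/100 ≈ 956.
Year 2022: gap = -2.1 × (7.66 - 5.76) = -3.99%, loss ≈ 9065 × 3.99/100 ≈ 362.
Total lost output = 845 + 902 + 956 + 362 = 3065 billion.

€3,065 billion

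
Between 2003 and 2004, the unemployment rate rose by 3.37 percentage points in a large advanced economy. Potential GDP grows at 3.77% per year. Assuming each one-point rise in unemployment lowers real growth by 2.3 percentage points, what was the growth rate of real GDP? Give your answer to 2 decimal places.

-3.98%

Growth-rate Okun's law: g_Y = g_Y* - β × Δu.
g_Y = 3.77 - 2.3 × (3.37) = 3.77 - 7.751 = -3.981%, i.e. -3.98% to 2 d.p.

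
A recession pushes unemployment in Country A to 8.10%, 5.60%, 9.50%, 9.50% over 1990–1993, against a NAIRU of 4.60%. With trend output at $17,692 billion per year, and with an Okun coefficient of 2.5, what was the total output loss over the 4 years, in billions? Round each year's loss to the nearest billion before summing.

Year 1990: gap = -2.5 × (8.1 - 4.6) = -8.75%, loss ≈ 17692 × 8.75/100 ≈ 1548.
Year 1991: gap = -2.5 × (5.6 - 4.6) = -2.5%, loss ≈ 17692 × 2.5/100 ≈ 442.
Year 1992: gap = -2.5 × (9.5 - 4.6) = -12.25%, loss ≈ 17692 × 12.25/100 ≈ 2167.
Year 1993: gap = -2.5 × (9.5 - 4.6) = -12.25%, loss ≈ 17692 × 12.25/100 ≈ 2167.
Total lost output = 1548 + 442 + 2167 + 2167 = 6324 billion.

$6,324 billion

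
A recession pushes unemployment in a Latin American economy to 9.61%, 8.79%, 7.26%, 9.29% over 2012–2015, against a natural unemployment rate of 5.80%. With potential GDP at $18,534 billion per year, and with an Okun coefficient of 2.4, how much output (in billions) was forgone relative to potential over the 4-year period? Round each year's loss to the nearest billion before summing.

$5,226 billion

Year 2012: gap = -2.4 × (9.61 - 5.8) = -9.144%, loss ≈ 18534 × 9.144/100 ≈ 1695.
Year 2013: gap = -2.4 × (8.79 - 5.8) = -7.176%, loss ≈ 18534 × 7.176/100 ≈ 1330.
Year 2014: gap = -2.4 × (7.26 - 5.8) = -3.504%, loss ≈ 18534 × 3.504/100 ≈ 649.
Year 2015: gap = -2.4 × (9.29 - 5.8) = -8.376%, loss ≈ 18534 × 8.376/100 ≈ 1552.
Total lost output = 1695 + 1330 + 649 + 1552 = 5226 billion.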